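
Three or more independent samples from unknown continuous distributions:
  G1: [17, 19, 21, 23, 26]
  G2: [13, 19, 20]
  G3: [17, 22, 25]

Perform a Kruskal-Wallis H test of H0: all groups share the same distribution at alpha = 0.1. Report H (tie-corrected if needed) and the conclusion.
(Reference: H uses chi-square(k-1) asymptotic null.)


Step 1: Combine all N = 11 observations and assign midranks.
sorted (value, group, rank): (13,G2,1), (17,G1,2.5), (17,G3,2.5), (19,G1,4.5), (19,G2,4.5), (20,G2,6), (21,G1,7), (22,G3,8), (23,G1,9), (25,G3,10), (26,G1,11)
Step 2: Sum ranks within each group.
R_1 = 34 (n_1 = 5)
R_2 = 11.5 (n_2 = 3)
R_3 = 20.5 (n_3 = 3)
Step 3: H = 12/(N(N+1)) * sum(R_i^2/n_i) - 3(N+1)
     = 12/(11*12) * (34^2/5 + 11.5^2/3 + 20.5^2/3) - 3*12
     = 0.090909 * 415.367 - 36
     = 1.760606.
Step 4: Ties present; correction factor C = 1 - 12/(11^3 - 11) = 0.990909. Corrected H = 1.760606 / 0.990909 = 1.776758.
Step 5: Under H0, H ~ chi^2(2); p-value = 0.411322.
Step 6: alpha = 0.1. fail to reject H0.

H = 1.7768, df = 2, p = 0.411322, fail to reject H0.


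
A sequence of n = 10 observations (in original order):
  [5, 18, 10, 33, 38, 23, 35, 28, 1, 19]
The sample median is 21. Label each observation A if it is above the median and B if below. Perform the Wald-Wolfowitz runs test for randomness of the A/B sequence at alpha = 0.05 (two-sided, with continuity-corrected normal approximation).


Step 1: Compute median = 21; label A = above, B = below.
Labels in order: BBBAAAAABB  (n_A = 5, n_B = 5)
Step 2: Count runs R = 3.
Step 3: Under H0 (random ordering), E[R] = 2*n_A*n_B/(n_A+n_B) + 1 = 2*5*5/10 + 1 = 6.0000.
        Var[R] = 2*n_A*n_B*(2*n_A*n_B - n_A - n_B) / ((n_A+n_B)^2 * (n_A+n_B-1)) = 2000/900 = 2.2222.
        SD[R] = 1.4907.
Step 4: Continuity-corrected z = (R + 0.5 - E[R]) / SD[R] = (3 + 0.5 - 6.0000) / 1.4907 = -1.6771.
Step 5: Two-sided p-value via normal approximation = 2*(1 - Phi(|z|)) = 0.093533.
Step 6: alpha = 0.05. fail to reject H0.

R = 3, z = -1.6771, p = 0.093533, fail to reject H0.


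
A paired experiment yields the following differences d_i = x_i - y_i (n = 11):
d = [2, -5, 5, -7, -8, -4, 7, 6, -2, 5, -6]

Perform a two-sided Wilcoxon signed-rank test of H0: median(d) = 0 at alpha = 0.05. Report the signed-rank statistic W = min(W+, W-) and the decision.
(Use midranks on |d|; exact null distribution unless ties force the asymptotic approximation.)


Step 1: Drop any zero differences (none here) and take |d_i|.
|d| = [2, 5, 5, 7, 8, 4, 7, 6, 2, 5, 6]
Step 2: Midrank |d_i| (ties get averaged ranks).
ranks: |2|->1.5, |5|->5, |5|->5, |7|->9.5, |8|->11, |4|->3, |7|->9.5, |6|->7.5, |2|->1.5, |5|->5, |6|->7.5
Step 3: Attach original signs; sum ranks with positive sign and with negative sign.
W+ = 1.5 + 5 + 9.5 + 7.5 + 5 = 28.5
W- = 5 + 9.5 + 11 + 3 + 1.5 + 7.5 = 37.5
(Check: W+ + W- = 66 should equal n(n+1)/2 = 66.)
Step 4: Test statistic W = min(W+, W-) = 28.5.
Step 5: Ties in |d|, so use the tie-corrected normal approximation.
        E[W] = n(n+1)/4 = 11*12/4 = 33.
        Tie groups: |d|=2 (t=2), |d|=5 (t=3), |d|=6 (t=2), |d|=7 (t=2); sum(t^3 - t) = 42.
        Var[W] = n(n+1)(2n+1)/24 - sum(t^3-t)/48 = 3036/24 - 42/48 = 125.625.
        z = (W - E[W]) / sqrt(Var[W]) = (28.5 - 33) / 11.2083 = -0.4015.
        Two-sided p = 2*Phi(z) = 0.688060.
Step 6: alpha = 0.05. fail to reject H0.

W+ = 28.5, W- = 37.5, W = min = 28.5, p = 0.688060, fail to reject H0.


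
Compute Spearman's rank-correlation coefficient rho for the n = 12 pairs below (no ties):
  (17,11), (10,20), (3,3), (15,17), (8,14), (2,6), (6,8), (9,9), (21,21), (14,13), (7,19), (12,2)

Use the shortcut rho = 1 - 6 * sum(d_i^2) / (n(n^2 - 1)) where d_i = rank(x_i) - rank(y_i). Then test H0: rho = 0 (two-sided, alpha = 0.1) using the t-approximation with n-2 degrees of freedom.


Step 1: Rank x and y separately (midranks; no ties here).
rank(x): 17->11, 10->7, 3->2, 15->10, 8->5, 2->1, 6->3, 9->6, 21->12, 14->9, 7->4, 12->8
rank(y): 11->6, 20->11, 3->2, 17->9, 14->8, 6->3, 8->4, 9->5, 21->12, 13->7, 19->10, 2->1
Step 2: d_i = R_x(i) - R_y(i); compute d_i^2.
  (11-6)^2=25, (7-11)^2=16, (2-2)^2=0, (10-9)^2=1, (5-8)^2=9, (1-3)^2=4, (3-4)^2=1, (6-5)^2=1, (12-12)^2=0, (9-7)^2=4, (4-10)^2=36, (8-1)^2=49
sum(d^2) = 146.
Step 3: rho = 1 - 6*146 / (12*(12^2 - 1)) = 1 - 876/1716 = 0.489510.
Step 4: Under H0, t = rho * sqrt((n-2)/(1-rho^2)) = 1.7752 ~ t(10).
Step 5: Two-sided p-value from the t-distribution with 10 df = 0.106252.
Step 6: alpha = 0.1. fail to reject H0.

rho = 0.4895, p = 0.106252, fail to reject H0 at alpha = 0.1.


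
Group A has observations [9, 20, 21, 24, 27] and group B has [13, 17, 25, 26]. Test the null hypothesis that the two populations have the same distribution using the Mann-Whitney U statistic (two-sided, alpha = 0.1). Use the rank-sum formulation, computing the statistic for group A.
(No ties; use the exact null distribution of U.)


Step 1: Combine and sort all 9 observations; assign midranks.
sorted (value, group): (9,X), (13,Y), (17,Y), (20,X), (21,X), (24,X), (25,Y), (26,Y), (27,X)
ranks: 9->1, 13->2, 17->3, 20->4, 21->5, 24->6, 25->7, 26->8, 27->9
Step 2: Rank sum for X: R1 = 1 + 4 + 5 + 6 + 9 = 25.
Step 3: U_X = R1 - n1(n1+1)/2 = 25 - 5*6/2 = 25 - 15 = 10.
       U_Y = n1*n2 - U_X = 20 - 10 = 10.
Step 4: No ties, so the exact null distribution of U (based on enumerating the C(9,5) = 126 equally likely rank assignments) gives the two-sided p-value.
Step 5: p-value = 1.000000; compare to alpha = 0.1. fail to reject H0.

U_X = 10, p = 1.000000, fail to reject H0 at alpha = 0.1.


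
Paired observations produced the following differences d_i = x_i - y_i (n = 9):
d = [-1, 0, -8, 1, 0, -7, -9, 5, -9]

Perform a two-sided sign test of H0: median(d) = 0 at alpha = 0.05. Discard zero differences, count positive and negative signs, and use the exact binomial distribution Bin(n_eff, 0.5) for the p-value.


Step 1: Discard zero differences. Original n = 9; n_eff = number of nonzero differences = 7.
Nonzero differences (with sign): -1, -8, +1, -7, -9, +5, -9
Step 2: Count signs: positive = 2, negative = 5.
Step 3: Under H0: P(positive) = 0.5, so the number of positives S ~ Bin(7, 0.5).
Step 4: Two-sided exact p-value = sum of Bin(7,0.5) probabilities at or below the observed probability = 0.453125.
Step 5: alpha = 0.05. fail to reject H0.

n_eff = 7, pos = 2, neg = 5, p = 0.453125, fail to reject H0.


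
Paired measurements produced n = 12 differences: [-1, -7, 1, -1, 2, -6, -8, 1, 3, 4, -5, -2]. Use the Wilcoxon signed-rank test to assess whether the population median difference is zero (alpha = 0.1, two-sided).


Step 1: Drop any zero differences (none here) and take |d_i|.
|d| = [1, 7, 1, 1, 2, 6, 8, 1, 3, 4, 5, 2]
Step 2: Midrank |d_i| (ties get averaged ranks).
ranks: |1|->2.5, |7|->11, |1|->2.5, |1|->2.5, |2|->5.5, |6|->10, |8|->12, |1|->2.5, |3|->7, |4|->8, |5|->9, |2|->5.5
Step 3: Attach original signs; sum ranks with positive sign and with negative sign.
W+ = 2.5 + 5.5 + 2.5 + 7 + 8 = 25.5
W- = 2.5 + 11 + 2.5 + 10 + 12 + 9 + 5.5 = 52.5
(Check: W+ + W- = 78 should equal n(n+1)/2 = 78.)
Step 4: Test statistic W = min(W+, W-) = 25.5.
Step 5: Ties in |d|, so use the tie-corrected normal approximation.
        E[W] = n(n+1)/4 = 12*13/4 = 39.
        Tie groups: |d|=1 (t=4), |d|=2 (t=2); sum(t^3 - t) = 66.
        Var[W] = n(n+1)(2n+1)/24 - sum(t^3-t)/48 = 3900/24 - 66/48 = 161.125.
        z = (W - E[W]) / sqrt(Var[W]) = (25.5 - 39) / 12.6935 = -1.0635.
        Two-sided p = 2*Phi(z) = 0.287539.
Step 6: alpha = 0.1. fail to reject H0.

W+ = 25.5, W- = 52.5, W = min = 25.5, p = 0.287539, fail to reject H0.


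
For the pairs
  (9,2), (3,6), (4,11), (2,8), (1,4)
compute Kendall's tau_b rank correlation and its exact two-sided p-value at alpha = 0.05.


Step 1: Enumerate the 10 unordered pairs (i,j) with i<j and classify each by sign(x_j-x_i) * sign(y_j-y_i).
  (1,2):dx=-6,dy=+4->D; (1,3):dx=-5,dy=+9->D; (1,4):dx=-7,dy=+6->D; (1,5):dx=-8,dy=+2->D
  (2,3):dx=+1,dy=+5->C; (2,4):dx=-1,dy=+2->D; (2,5):dx=-2,dy=-2->C; (3,4):dx=-2,dy=-3->C
  (3,5):dx=-3,dy=-7->C; (4,5):dx=-1,dy=-4->C
Step 2: C = 5, D = 5, total pairs = 10.
Step 3: tau = (C - D)/(n(n-1)/2) = (5 - 5)/10 = 0.000000.
Step 4: Exact two-sided p-value (enumerate n! = 120 permutations of y under H0): p = 1.000000.
Step 5: alpha = 0.05. fail to reject H0.

tau_b = 0.0000 (C=5, D=5), p = 1.000000, fail to reject H0.


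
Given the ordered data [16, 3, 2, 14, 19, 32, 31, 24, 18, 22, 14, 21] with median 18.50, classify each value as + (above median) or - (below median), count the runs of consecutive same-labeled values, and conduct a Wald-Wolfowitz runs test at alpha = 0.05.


Step 1: Compute median = 18.50; label A = above, B = below.
Labels in order: BBBBAAAABABA  (n_A = 6, n_B = 6)
Step 2: Count runs R = 6.
Step 3: Under H0 (random ordering), E[R] = 2*n_A*n_B/(n_A+n_B) + 1 = 2*6*6/12 + 1 = 7.0000.
        Var[R] = 2*n_A*n_B*(2*n_A*n_B - n_A - n_B) / ((n_A+n_B)^2 * (n_A+n_B-1)) = 4320/1584 = 2.7273.
        SD[R] = 1.6514.
Step 4: Continuity-corrected z = (R + 0.5 - E[R]) / SD[R] = (6 + 0.5 - 7.0000) / 1.6514 = -0.3028.
Step 5: Two-sided p-value via normal approximation = 2*(1 - Phi(|z|)) = 0.762069.
Step 6: alpha = 0.05. fail to reject H0.

R = 6, z = -0.3028, p = 0.762069, fail to reject H0.


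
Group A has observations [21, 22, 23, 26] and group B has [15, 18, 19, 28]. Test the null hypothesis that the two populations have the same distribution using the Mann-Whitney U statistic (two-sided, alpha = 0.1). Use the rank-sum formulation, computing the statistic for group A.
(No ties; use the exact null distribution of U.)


Step 1: Combine and sort all 8 observations; assign midranks.
sorted (value, group): (15,Y), (18,Y), (19,Y), (21,X), (22,X), (23,X), (26,X), (28,Y)
ranks: 15->1, 18->2, 19->3, 21->4, 22->5, 23->6, 26->7, 28->8
Step 2: Rank sum for X: R1 = 4 + 5 + 6 + 7 = 22.
Step 3: U_X = R1 - n1(n1+1)/2 = 22 - 4*5/2 = 22 - 10 = 12.
       U_Y = n1*n2 - U_X = 16 - 12 = 4.
Step 4: No ties, so the exact null distribution of U (based on enumerating the C(8,4) = 70 equally likely rank assignments) gives the two-sided p-value.
Step 5: p-value = 0.342857; compare to alpha = 0.1. fail to reject H0.

U_X = 12, p = 0.342857, fail to reject H0 at alpha = 0.1.


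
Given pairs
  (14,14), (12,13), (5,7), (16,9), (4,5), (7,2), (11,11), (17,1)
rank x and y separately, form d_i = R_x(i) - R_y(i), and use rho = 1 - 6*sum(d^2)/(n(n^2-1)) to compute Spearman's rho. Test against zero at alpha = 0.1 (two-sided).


Step 1: Rank x and y separately (midranks; no ties here).
rank(x): 14->6, 12->5, 5->2, 16->7, 4->1, 7->3, 11->4, 17->8
rank(y): 14->8, 13->7, 7->4, 9->5, 5->3, 2->2, 11->6, 1->1
Step 2: d_i = R_x(i) - R_y(i); compute d_i^2.
  (6-8)^2=4, (5-7)^2=4, (2-4)^2=4, (7-5)^2=4, (1-3)^2=4, (3-2)^2=1, (4-6)^2=4, (8-1)^2=49
sum(d^2) = 74.
Step 3: rho = 1 - 6*74 / (8*(8^2 - 1)) = 1 - 444/504 = 0.119048.
Step 4: Under H0, t = rho * sqrt((n-2)/(1-rho^2)) = 0.2937 ~ t(6).
Step 5: Two-sided p-value from the t-distribution with 6 df = 0.778886.
Step 6: alpha = 0.1. fail to reject H0.

rho = 0.1190, p = 0.778886, fail to reject H0 at alpha = 0.1.


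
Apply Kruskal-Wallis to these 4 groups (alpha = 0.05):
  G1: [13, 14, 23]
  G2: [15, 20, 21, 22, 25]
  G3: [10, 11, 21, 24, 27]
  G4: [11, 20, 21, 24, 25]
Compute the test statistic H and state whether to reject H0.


Step 1: Combine all N = 18 observations and assign midranks.
sorted (value, group, rank): (10,G3,1), (11,G3,2.5), (11,G4,2.5), (13,G1,4), (14,G1,5), (15,G2,6), (20,G2,7.5), (20,G4,7.5), (21,G2,10), (21,G3,10), (21,G4,10), (22,G2,12), (23,G1,13), (24,G3,14.5), (24,G4,14.5), (25,G2,16.5), (25,G4,16.5), (27,G3,18)
Step 2: Sum ranks within each group.
R_1 = 22 (n_1 = 3)
R_2 = 52 (n_2 = 5)
R_3 = 46 (n_3 = 5)
R_4 = 51 (n_4 = 5)
Step 3: H = 12/(N(N+1)) * sum(R_i^2/n_i) - 3(N+1)
     = 12/(18*19) * (22^2/3 + 52^2/5 + 46^2/5 + 51^2/5) - 3*19
     = 0.035088 * 1645.53 - 57
     = 0.738012.
Step 4: Ties present; correction factor C = 1 - 48/(18^3 - 18) = 0.991744. Corrected H = 0.738012 / 0.991744 = 0.744155.
Step 5: Under H0, H ~ chi^2(3); p-value = 0.862772.
Step 6: alpha = 0.05. fail to reject H0.

H = 0.7442, df = 3, p = 0.862772, fail to reject H0.


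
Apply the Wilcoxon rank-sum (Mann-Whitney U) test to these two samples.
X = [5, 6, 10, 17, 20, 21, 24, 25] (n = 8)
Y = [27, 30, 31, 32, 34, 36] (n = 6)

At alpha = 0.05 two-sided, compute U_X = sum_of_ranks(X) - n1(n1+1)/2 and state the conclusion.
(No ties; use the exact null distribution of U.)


Step 1: Combine and sort all 14 observations; assign midranks.
sorted (value, group): (5,X), (6,X), (10,X), (17,X), (20,X), (21,X), (24,X), (25,X), (27,Y), (30,Y), (31,Y), (32,Y), (34,Y), (36,Y)
ranks: 5->1, 6->2, 10->3, 17->4, 20->5, 21->6, 24->7, 25->8, 27->9, 30->10, 31->11, 32->12, 34->13, 36->14
Step 2: Rank sum for X: R1 = 1 + 2 + 3 + 4 + 5 + 6 + 7 + 8 = 36.
Step 3: U_X = R1 - n1(n1+1)/2 = 36 - 8*9/2 = 36 - 36 = 0.
       U_Y = n1*n2 - U_X = 48 - 0 = 48.
Step 4: No ties, so the exact null distribution of U (based on enumerating the C(14,8) = 3003 equally likely rank assignments) gives the two-sided p-value.
Step 5: p-value = 0.000666; compare to alpha = 0.05. reject H0.

U_X = 0, p = 0.000666, reject H0 at alpha = 0.05.


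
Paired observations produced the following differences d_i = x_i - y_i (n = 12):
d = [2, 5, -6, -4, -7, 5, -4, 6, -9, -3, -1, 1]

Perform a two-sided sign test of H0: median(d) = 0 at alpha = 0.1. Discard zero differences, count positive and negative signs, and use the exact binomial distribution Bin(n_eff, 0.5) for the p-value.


Step 1: Discard zero differences. Original n = 12; n_eff = number of nonzero differences = 12.
Nonzero differences (with sign): +2, +5, -6, -4, -7, +5, -4, +6, -9, -3, -1, +1
Step 2: Count signs: positive = 5, negative = 7.
Step 3: Under H0: P(positive) = 0.5, so the number of positives S ~ Bin(12, 0.5).
Step 4: Two-sided exact p-value = sum of Bin(12,0.5) probabilities at or below the observed probability = 0.774414.
Step 5: alpha = 0.1. fail to reject H0.

n_eff = 12, pos = 5, neg = 7, p = 0.774414, fail to reject H0.


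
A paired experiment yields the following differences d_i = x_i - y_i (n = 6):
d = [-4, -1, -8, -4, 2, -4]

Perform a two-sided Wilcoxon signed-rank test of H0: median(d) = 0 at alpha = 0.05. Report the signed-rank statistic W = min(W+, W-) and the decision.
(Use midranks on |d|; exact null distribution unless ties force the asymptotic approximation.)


Step 1: Drop any zero differences (none here) and take |d_i|.
|d| = [4, 1, 8, 4, 2, 4]
Step 2: Midrank |d_i| (ties get averaged ranks).
ranks: |4|->4, |1|->1, |8|->6, |4|->4, |2|->2, |4|->4
Step 3: Attach original signs; sum ranks with positive sign and with negative sign.
W+ = 2 = 2
W- = 4 + 1 + 6 + 4 + 4 = 19
(Check: W+ + W- = 21 should equal n(n+1)/2 = 21.)
Step 4: Test statistic W = min(W+, W-) = 2.
Step 5: Ties in |d|, so use the tie-corrected normal approximation.
        E[W] = n(n+1)/4 = 6*7/4 = 10.5.
        Tie groups: |d|=4 (t=3); sum(t^3 - t) = 24.
        Var[W] = n(n+1)(2n+1)/24 - sum(t^3-t)/48 = 546/24 - 24/48 = 22.25.
        z = (W - E[W]) / sqrt(Var[W]) = (2 - 10.5) / 4.7170 = -1.8020.
        Two-sided p = 2*Phi(z) = 0.071546.
Step 6: alpha = 0.05. fail to reject H0.

W+ = 2, W- = 19, W = min = 2, p = 0.071546, fail to reject H0.


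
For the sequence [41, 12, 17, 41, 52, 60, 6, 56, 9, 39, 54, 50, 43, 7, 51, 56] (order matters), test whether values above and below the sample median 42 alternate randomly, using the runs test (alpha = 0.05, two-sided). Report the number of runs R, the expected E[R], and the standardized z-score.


Step 1: Compute median = 42; label A = above, B = below.
Labels in order: BBBBAABABBAAABAA  (n_A = 8, n_B = 8)
Step 2: Count runs R = 8.
Step 3: Under H0 (random ordering), E[R] = 2*n_A*n_B/(n_A+n_B) + 1 = 2*8*8/16 + 1 = 9.0000.
        Var[R] = 2*n_A*n_B*(2*n_A*n_B - n_A - n_B) / ((n_A+n_B)^2 * (n_A+n_B-1)) = 14336/3840 = 3.7333.
        SD[R] = 1.9322.
Step 4: Continuity-corrected z = (R + 0.5 - E[R]) / SD[R] = (8 + 0.5 - 9.0000) / 1.9322 = -0.2588.
Step 5: Two-sided p-value via normal approximation = 2*(1 - Phi(|z|)) = 0.795809.
Step 6: alpha = 0.05. fail to reject H0.

R = 8, z = -0.2588, p = 0.795809, fail to reject H0.


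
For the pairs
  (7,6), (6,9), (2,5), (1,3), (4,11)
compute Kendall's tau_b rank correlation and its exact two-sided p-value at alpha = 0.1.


Step 1: Enumerate the 10 unordered pairs (i,j) with i<j and classify each by sign(x_j-x_i) * sign(y_j-y_i).
  (1,2):dx=-1,dy=+3->D; (1,3):dx=-5,dy=-1->C; (1,4):dx=-6,dy=-3->C; (1,5):dx=-3,dy=+5->D
  (2,3):dx=-4,dy=-4->C; (2,4):dx=-5,dy=-6->C; (2,5):dx=-2,dy=+2->D; (3,4):dx=-1,dy=-2->C
  (3,5):dx=+2,dy=+6->C; (4,5):dx=+3,dy=+8->C
Step 2: C = 7, D = 3, total pairs = 10.
Step 3: tau = (C - D)/(n(n-1)/2) = (7 - 3)/10 = 0.400000.
Step 4: Exact two-sided p-value (enumerate n! = 120 permutations of y under H0): p = 0.483333.
Step 5: alpha = 0.1. fail to reject H0.

tau_b = 0.4000 (C=7, D=3), p = 0.483333, fail to reject H0.


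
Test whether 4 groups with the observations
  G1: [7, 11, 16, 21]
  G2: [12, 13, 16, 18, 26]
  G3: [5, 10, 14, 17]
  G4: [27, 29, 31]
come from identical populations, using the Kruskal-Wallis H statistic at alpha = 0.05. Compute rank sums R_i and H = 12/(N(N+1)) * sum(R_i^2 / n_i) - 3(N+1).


Step 1: Combine all N = 16 observations and assign midranks.
sorted (value, group, rank): (5,G3,1), (7,G1,2), (10,G3,3), (11,G1,4), (12,G2,5), (13,G2,6), (14,G3,7), (16,G1,8.5), (16,G2,8.5), (17,G3,10), (18,G2,11), (21,G1,12), (26,G2,13), (27,G4,14), (29,G4,15), (31,G4,16)
Step 2: Sum ranks within each group.
R_1 = 26.5 (n_1 = 4)
R_2 = 43.5 (n_2 = 5)
R_3 = 21 (n_3 = 4)
R_4 = 45 (n_4 = 3)
Step 3: H = 12/(N(N+1)) * sum(R_i^2/n_i) - 3(N+1)
     = 12/(16*17) * (26.5^2/4 + 43.5^2/5 + 21^2/4 + 45^2/3) - 3*17
     = 0.044118 * 1339.26 - 51
     = 8.085110.
Step 4: Ties present; correction factor C = 1 - 6/(16^3 - 16) = 0.998529. Corrected H = 8.085110 / 0.998529 = 8.097018.
Step 5: Under H0, H ~ chi^2(3); p-value = 0.044049.
Step 6: alpha = 0.05. reject H0.

H = 8.0970, df = 3, p = 0.044049, reject H0.


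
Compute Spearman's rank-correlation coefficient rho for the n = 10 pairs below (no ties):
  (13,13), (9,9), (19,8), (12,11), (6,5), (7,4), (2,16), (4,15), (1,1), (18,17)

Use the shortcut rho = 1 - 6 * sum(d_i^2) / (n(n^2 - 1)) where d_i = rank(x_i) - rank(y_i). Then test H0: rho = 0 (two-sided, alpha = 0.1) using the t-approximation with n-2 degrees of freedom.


Step 1: Rank x and y separately (midranks; no ties here).
rank(x): 13->8, 9->6, 19->10, 12->7, 6->4, 7->5, 2->2, 4->3, 1->1, 18->9
rank(y): 13->7, 9->5, 8->4, 11->6, 5->3, 4->2, 16->9, 15->8, 1->1, 17->10
Step 2: d_i = R_x(i) - R_y(i); compute d_i^2.
  (8-7)^2=1, (6-5)^2=1, (10-4)^2=36, (7-6)^2=1, (4-3)^2=1, (5-2)^2=9, (2-9)^2=49, (3-8)^2=25, (1-1)^2=0, (9-10)^2=1
sum(d^2) = 124.
Step 3: rho = 1 - 6*124 / (10*(10^2 - 1)) = 1 - 744/990 = 0.248485.
Step 4: Under H0, t = rho * sqrt((n-2)/(1-rho^2)) = 0.7256 ~ t(8).
Step 5: Two-sided p-value from the t-distribution with 8 df = 0.488776.
Step 6: alpha = 0.1. fail to reject H0.

rho = 0.2485, p = 0.488776, fail to reject H0 at alpha = 0.1.


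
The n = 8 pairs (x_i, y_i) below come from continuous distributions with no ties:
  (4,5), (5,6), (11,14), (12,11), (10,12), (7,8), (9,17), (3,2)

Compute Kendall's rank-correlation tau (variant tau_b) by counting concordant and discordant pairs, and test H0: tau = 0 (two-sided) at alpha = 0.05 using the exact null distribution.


Step 1: Enumerate the 28 unordered pairs (i,j) with i<j and classify each by sign(x_j-x_i) * sign(y_j-y_i).
  (1,2):dx=+1,dy=+1->C; (1,3):dx=+7,dy=+9->C; (1,4):dx=+8,dy=+6->C; (1,5):dx=+6,dy=+7->C
  (1,6):dx=+3,dy=+3->C; (1,7):dx=+5,dy=+12->C; (1,8):dx=-1,dy=-3->C; (2,3):dx=+6,dy=+8->C
  (2,4):dx=+7,dy=+5->C; (2,5):dx=+5,dy=+6->C; (2,6):dx=+2,dy=+2->C; (2,7):dx=+4,dy=+11->C
  (2,8):dx=-2,dy=-4->C; (3,4):dx=+1,dy=-3->D; (3,5):dx=-1,dy=-2->C; (3,6):dx=-4,dy=-6->C
  (3,7):dx=-2,dy=+3->D; (3,8):dx=-8,dy=-12->C; (4,5):dx=-2,dy=+1->D; (4,6):dx=-5,dy=-3->C
  (4,7):dx=-3,dy=+6->D; (4,8):dx=-9,dy=-9->C; (5,6):dx=-3,dy=-4->C; (5,7):dx=-1,dy=+5->D
  (5,8):dx=-7,dy=-10->C; (6,7):dx=+2,dy=+9->C; (6,8):dx=-4,dy=-6->C; (7,8):dx=-6,dy=-15->C
Step 2: C = 23, D = 5, total pairs = 28.
Step 3: tau = (C - D)/(n(n-1)/2) = (23 - 5)/28 = 0.642857.
Step 4: Exact two-sided p-value (enumerate n! = 40320 permutations of y under H0): p = 0.031151.
Step 5: alpha = 0.05. reject H0.

tau_b = 0.6429 (C=23, D=5), p = 0.031151, reject H0.


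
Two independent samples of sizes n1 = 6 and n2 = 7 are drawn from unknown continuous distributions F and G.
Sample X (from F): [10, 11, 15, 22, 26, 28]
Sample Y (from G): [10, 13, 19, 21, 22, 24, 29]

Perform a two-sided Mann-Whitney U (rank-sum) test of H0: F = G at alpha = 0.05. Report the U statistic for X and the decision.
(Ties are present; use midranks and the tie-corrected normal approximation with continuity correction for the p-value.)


Step 1: Combine and sort all 13 observations; assign midranks.
sorted (value, group): (10,X), (10,Y), (11,X), (13,Y), (15,X), (19,Y), (21,Y), (22,X), (22,Y), (24,Y), (26,X), (28,X), (29,Y)
ranks: 10->1.5, 10->1.5, 11->3, 13->4, 15->5, 19->6, 21->7, 22->8.5, 22->8.5, 24->10, 26->11, 28->12, 29->13
Step 2: Rank sum for X: R1 = 1.5 + 3 + 5 + 8.5 + 11 + 12 = 41.
Step 3: U_X = R1 - n1(n1+1)/2 = 41 - 6*7/2 = 41 - 21 = 20.
       U_Y = n1*n2 - U_X = 42 - 20 = 22.
Step 4: Ties are present, so use the tie-corrected normal approximation (with continuity correction) for the p-value.
Step 5: p-value = 0.942900; compare to alpha = 0.05. fail to reject H0.

U_X = 20, p = 0.942900, fail to reject H0 at alpha = 0.05.


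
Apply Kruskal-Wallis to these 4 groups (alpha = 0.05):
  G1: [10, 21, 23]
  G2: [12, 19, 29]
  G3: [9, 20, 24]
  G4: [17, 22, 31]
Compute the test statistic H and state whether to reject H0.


Step 1: Combine all N = 12 observations and assign midranks.
sorted (value, group, rank): (9,G3,1), (10,G1,2), (12,G2,3), (17,G4,4), (19,G2,5), (20,G3,6), (21,G1,7), (22,G4,8), (23,G1,9), (24,G3,10), (29,G2,11), (31,G4,12)
Step 2: Sum ranks within each group.
R_1 = 18 (n_1 = 3)
R_2 = 19 (n_2 = 3)
R_3 = 17 (n_3 = 3)
R_4 = 24 (n_4 = 3)
Step 3: H = 12/(N(N+1)) * sum(R_i^2/n_i) - 3(N+1)
     = 12/(12*13) * (18^2/3 + 19^2/3 + 17^2/3 + 24^2/3) - 3*13
     = 0.076923 * 516.667 - 39
     = 0.743590.
Step 4: No ties, so H is used without correction.
Step 5: Under H0, H ~ chi^2(3); p-value = 0.862906.
Step 6: alpha = 0.05. fail to reject H0.

H = 0.7436, df = 3, p = 0.862906, fail to reject H0.


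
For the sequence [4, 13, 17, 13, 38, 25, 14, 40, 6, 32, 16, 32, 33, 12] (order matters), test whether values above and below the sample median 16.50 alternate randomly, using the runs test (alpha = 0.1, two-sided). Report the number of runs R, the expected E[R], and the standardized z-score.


Step 1: Compute median = 16.50; label A = above, B = below.
Labels in order: BBABAABABABAAB  (n_A = 7, n_B = 7)
Step 2: Count runs R = 11.
Step 3: Under H0 (random ordering), E[R] = 2*n_A*n_B/(n_A+n_B) + 1 = 2*7*7/14 + 1 = 8.0000.
        Var[R] = 2*n_A*n_B*(2*n_A*n_B - n_A - n_B) / ((n_A+n_B)^2 * (n_A+n_B-1)) = 8232/2548 = 3.2308.
        SD[R] = 1.7974.
Step 4: Continuity-corrected z = (R - 0.5 - E[R]) / SD[R] = (11 - 0.5 - 8.0000) / 1.7974 = 1.3909.
Step 5: Two-sided p-value via normal approximation = 2*(1 - Phi(|z|)) = 0.164264.
Step 6: alpha = 0.1. fail to reject H0.

R = 11, z = 1.3909, p = 0.164264, fail to reject H0.


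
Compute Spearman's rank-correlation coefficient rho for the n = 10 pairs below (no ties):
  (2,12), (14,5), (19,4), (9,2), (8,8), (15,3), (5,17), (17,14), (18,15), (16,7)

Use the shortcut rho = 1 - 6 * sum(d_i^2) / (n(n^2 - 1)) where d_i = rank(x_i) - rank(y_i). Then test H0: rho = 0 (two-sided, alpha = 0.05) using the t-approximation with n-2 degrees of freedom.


Step 1: Rank x and y separately (midranks; no ties here).
rank(x): 2->1, 14->5, 19->10, 9->4, 8->3, 15->6, 5->2, 17->8, 18->9, 16->7
rank(y): 12->7, 5->4, 4->3, 2->1, 8->6, 3->2, 17->10, 14->8, 15->9, 7->5
Step 2: d_i = R_x(i) - R_y(i); compute d_i^2.
  (1-7)^2=36, (5-4)^2=1, (10-3)^2=49, (4-1)^2=9, (3-6)^2=9, (6-2)^2=16, (2-10)^2=64, (8-8)^2=0, (9-9)^2=0, (7-5)^2=4
sum(d^2) = 188.
Step 3: rho = 1 - 6*188 / (10*(10^2 - 1)) = 1 - 1128/990 = -0.139394.
Step 4: Under H0, t = rho * sqrt((n-2)/(1-rho^2)) = -0.3982 ~ t(8).
Step 5: Two-sided p-value from the t-distribution with 8 df = 0.700932.
Step 6: alpha = 0.05. fail to reject H0.

rho = -0.1394, p = 0.700932, fail to reject H0 at alpha = 0.05.


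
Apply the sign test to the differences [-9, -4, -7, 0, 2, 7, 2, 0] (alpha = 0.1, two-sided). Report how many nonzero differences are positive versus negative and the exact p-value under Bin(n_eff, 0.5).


Step 1: Discard zero differences. Original n = 8; n_eff = number of nonzero differences = 6.
Nonzero differences (with sign): -9, -4, -7, +2, +7, +2
Step 2: Count signs: positive = 3, negative = 3.
Step 3: Under H0: P(positive) = 0.5, so the number of positives S ~ Bin(6, 0.5).
Step 4: Two-sided exact p-value = sum of Bin(6,0.5) probabilities at or below the observed probability = 1.000000.
Step 5: alpha = 0.1. fail to reject H0.

n_eff = 6, pos = 3, neg = 3, p = 1.000000, fail to reject H0.


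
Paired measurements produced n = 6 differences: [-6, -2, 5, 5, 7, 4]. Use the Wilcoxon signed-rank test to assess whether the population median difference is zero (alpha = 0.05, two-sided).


Step 1: Drop any zero differences (none here) and take |d_i|.
|d| = [6, 2, 5, 5, 7, 4]
Step 2: Midrank |d_i| (ties get averaged ranks).
ranks: |6|->5, |2|->1, |5|->3.5, |5|->3.5, |7|->6, |4|->2
Step 3: Attach original signs; sum ranks with positive sign and with negative sign.
W+ = 3.5 + 3.5 + 6 + 2 = 15
W- = 5 + 1 = 6
(Check: W+ + W- = 21 should equal n(n+1)/2 = 21.)
Step 4: Test statistic W = min(W+, W-) = 6.
Step 5: Ties in |d|, so use the tie-corrected normal approximation.
        E[W] = n(n+1)/4 = 6*7/4 = 10.5.
        Tie groups: |d|=5 (t=2); sum(t^3 - t) = 6.
        Var[W] = n(n+1)(2n+1)/24 - sum(t^3-t)/48 = 546/24 - 6/48 = 22.625.
        z = (W - E[W]) / sqrt(Var[W]) = (6 - 10.5) / 4.7566 = -0.9461.
        Two-sided p = 2*Phi(z) = 0.344118.
Step 6: alpha = 0.05. fail to reject H0.

W+ = 15, W- = 6, W = min = 6, p = 0.344118, fail to reject H0.


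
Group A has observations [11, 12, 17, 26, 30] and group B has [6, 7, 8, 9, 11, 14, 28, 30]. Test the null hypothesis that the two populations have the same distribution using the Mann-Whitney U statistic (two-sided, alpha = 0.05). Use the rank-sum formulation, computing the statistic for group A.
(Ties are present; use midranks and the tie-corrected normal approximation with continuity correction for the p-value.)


Step 1: Combine and sort all 13 observations; assign midranks.
sorted (value, group): (6,Y), (7,Y), (8,Y), (9,Y), (11,X), (11,Y), (12,X), (14,Y), (17,X), (26,X), (28,Y), (30,X), (30,Y)
ranks: 6->1, 7->2, 8->3, 9->4, 11->5.5, 11->5.5, 12->7, 14->8, 17->9, 26->10, 28->11, 30->12.5, 30->12.5
Step 2: Rank sum for X: R1 = 5.5 + 7 + 9 + 10 + 12.5 = 44.
Step 3: U_X = R1 - n1(n1+1)/2 = 44 - 5*6/2 = 44 - 15 = 29.
       U_Y = n1*n2 - U_X = 40 - 29 = 11.
Step 4: Ties are present, so use the tie-corrected normal approximation (with continuity correction) for the p-value.
Step 5: p-value = 0.212139; compare to alpha = 0.05. fail to reject H0.

U_X = 29, p = 0.212139, fail to reject H0 at alpha = 0.05.


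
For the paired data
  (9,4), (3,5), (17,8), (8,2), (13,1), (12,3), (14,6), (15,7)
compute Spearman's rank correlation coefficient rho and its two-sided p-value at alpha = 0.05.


Step 1: Rank x and y separately (midranks; no ties here).
rank(x): 9->3, 3->1, 17->8, 8->2, 13->5, 12->4, 14->6, 15->7
rank(y): 4->4, 5->5, 8->8, 2->2, 1->1, 3->3, 6->6, 7->7
Step 2: d_i = R_x(i) - R_y(i); compute d_i^2.
  (3-4)^2=1, (1-5)^2=16, (8-8)^2=0, (2-2)^2=0, (5-1)^2=16, (4-3)^2=1, (6-6)^2=0, (7-7)^2=0
sum(d^2) = 34.
Step 3: rho = 1 - 6*34 / (8*(8^2 - 1)) = 1 - 204/504 = 0.595238.
Step 4: Under H0, t = rho * sqrt((n-2)/(1-rho^2)) = 1.8145 ~ t(6).
Step 5: Two-sided p-value from the t-distribution with 6 df = 0.119530.
Step 6: alpha = 0.05. fail to reject H0.

rho = 0.5952, p = 0.119530, fail to reject H0 at alpha = 0.05.


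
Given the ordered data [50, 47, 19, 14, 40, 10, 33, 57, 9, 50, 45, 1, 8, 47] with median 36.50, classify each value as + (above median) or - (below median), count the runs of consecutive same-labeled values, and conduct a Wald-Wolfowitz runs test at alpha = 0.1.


Step 1: Compute median = 36.50; label A = above, B = below.
Labels in order: AABBABBABAABBA  (n_A = 7, n_B = 7)
Step 2: Count runs R = 9.
Step 3: Under H0 (random ordering), E[R] = 2*n_A*n_B/(n_A+n_B) + 1 = 2*7*7/14 + 1 = 8.0000.
        Var[R] = 2*n_A*n_B*(2*n_A*n_B - n_A - n_B) / ((n_A+n_B)^2 * (n_A+n_B-1)) = 8232/2548 = 3.2308.
        SD[R] = 1.7974.
Step 4: Continuity-corrected z = (R - 0.5 - E[R]) / SD[R] = (9 - 0.5 - 8.0000) / 1.7974 = 0.2782.
Step 5: Two-sided p-value via normal approximation = 2*(1 - Phi(|z|)) = 0.780879.
Step 6: alpha = 0.1. fail to reject H0.

R = 9, z = 0.2782, p = 0.780879, fail to reject H0.


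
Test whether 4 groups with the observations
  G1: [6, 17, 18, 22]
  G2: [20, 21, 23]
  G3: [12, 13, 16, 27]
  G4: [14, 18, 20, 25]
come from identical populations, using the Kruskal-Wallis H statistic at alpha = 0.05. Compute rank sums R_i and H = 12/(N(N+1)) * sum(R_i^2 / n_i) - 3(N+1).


Step 1: Combine all N = 15 observations and assign midranks.
sorted (value, group, rank): (6,G1,1), (12,G3,2), (13,G3,3), (14,G4,4), (16,G3,5), (17,G1,6), (18,G1,7.5), (18,G4,7.5), (20,G2,9.5), (20,G4,9.5), (21,G2,11), (22,G1,12), (23,G2,13), (25,G4,14), (27,G3,15)
Step 2: Sum ranks within each group.
R_1 = 26.5 (n_1 = 4)
R_2 = 33.5 (n_2 = 3)
R_3 = 25 (n_3 = 4)
R_4 = 35 (n_4 = 4)
Step 3: H = 12/(N(N+1)) * sum(R_i^2/n_i) - 3(N+1)
     = 12/(15*16) * (26.5^2/4 + 33.5^2/3 + 25^2/4 + 35^2/4) - 3*16
     = 0.050000 * 1012.15 - 48
     = 2.607292.
Step 4: Ties present; correction factor C = 1 - 12/(15^3 - 15) = 0.996429. Corrected H = 2.607292 / 0.996429 = 2.616637.
Step 5: Under H0, H ~ chi^2(3); p-value = 0.454580.
Step 6: alpha = 0.05. fail to reject H0.

H = 2.6166, df = 3, p = 0.454580, fail to reject H0.


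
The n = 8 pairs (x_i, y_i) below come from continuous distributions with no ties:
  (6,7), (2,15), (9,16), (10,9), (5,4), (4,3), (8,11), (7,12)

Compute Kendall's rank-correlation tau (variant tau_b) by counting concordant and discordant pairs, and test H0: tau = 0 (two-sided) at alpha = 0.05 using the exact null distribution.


Step 1: Enumerate the 28 unordered pairs (i,j) with i<j and classify each by sign(x_j-x_i) * sign(y_j-y_i).
  (1,2):dx=-4,dy=+8->D; (1,3):dx=+3,dy=+9->C; (1,4):dx=+4,dy=+2->C; (1,5):dx=-1,dy=-3->C
  (1,6):dx=-2,dy=-4->C; (1,7):dx=+2,dy=+4->C; (1,8):dx=+1,dy=+5->C; (2,3):dx=+7,dy=+1->C
  (2,4):dx=+8,dy=-6->D; (2,5):dx=+3,dy=-11->D; (2,6):dx=+2,dy=-12->D; (2,7):dx=+6,dy=-4->D
  (2,8):dx=+5,dy=-3->D; (3,4):dx=+1,dy=-7->D; (3,5):dx=-4,dy=-12->C; (3,6):dx=-5,dy=-13->C
  (3,7):dx=-1,dy=-5->C; (3,8):dx=-2,dy=-4->C; (4,5):dx=-5,dy=-5->C; (4,6):dx=-6,dy=-6->C
  (4,7):dx=-2,dy=+2->D; (4,8):dx=-3,dy=+3->D; (5,6):dx=-1,dy=-1->C; (5,7):dx=+3,dy=+7->C
  (5,8):dx=+2,dy=+8->C; (6,7):dx=+4,dy=+8->C; (6,8):dx=+3,dy=+9->C; (7,8):dx=-1,dy=+1->D
Step 2: C = 18, D = 10, total pairs = 28.
Step 3: tau = (C - D)/(n(n-1)/2) = (18 - 10)/28 = 0.285714.
Step 4: Exact two-sided p-value (enumerate n! = 40320 permutations of y under H0): p = 0.398760.
Step 5: alpha = 0.05. fail to reject H0.

tau_b = 0.2857 (C=18, D=10), p = 0.398760, fail to reject H0.


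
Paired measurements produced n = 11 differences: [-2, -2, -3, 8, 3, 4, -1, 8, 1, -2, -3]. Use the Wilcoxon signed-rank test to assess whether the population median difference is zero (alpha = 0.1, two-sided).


Step 1: Drop any zero differences (none here) and take |d_i|.
|d| = [2, 2, 3, 8, 3, 4, 1, 8, 1, 2, 3]
Step 2: Midrank |d_i| (ties get averaged ranks).
ranks: |2|->4, |2|->4, |3|->7, |8|->10.5, |3|->7, |4|->9, |1|->1.5, |8|->10.5, |1|->1.5, |2|->4, |3|->7
Step 3: Attach original signs; sum ranks with positive sign and with negative sign.
W+ = 10.5 + 7 + 9 + 10.5 + 1.5 = 38.5
W- = 4 + 4 + 7 + 1.5 + 4 + 7 = 27.5
(Check: W+ + W- = 66 should equal n(n+1)/2 = 66.)
Step 4: Test statistic W = min(W+, W-) = 27.5.
Step 5: Ties in |d|, so use the tie-corrected normal approximation.
        E[W] = n(n+1)/4 = 11*12/4 = 33.
        Tie groups: |d|=1 (t=2), |d|=2 (t=3), |d|=3 (t=3), |d|=8 (t=2); sum(t^3 - t) = 60.
        Var[W] = n(n+1)(2n+1)/24 - sum(t^3-t)/48 = 3036/24 - 60/48 = 125.25.
        z = (W - E[W]) / sqrt(Var[W]) = (27.5 - 33) / 11.1915 = -0.4914.
        Two-sided p = 2*Phi(z) = 0.623113.
Step 6: alpha = 0.1. fail to reject H0.

W+ = 38.5, W- = 27.5, W = min = 27.5, p = 0.623113, fail to reject H0.


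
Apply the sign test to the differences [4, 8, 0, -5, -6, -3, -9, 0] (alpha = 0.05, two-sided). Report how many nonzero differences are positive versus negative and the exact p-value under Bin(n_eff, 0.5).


Step 1: Discard zero differences. Original n = 8; n_eff = number of nonzero differences = 6.
Nonzero differences (with sign): +4, +8, -5, -6, -3, -9
Step 2: Count signs: positive = 2, negative = 4.
Step 3: Under H0: P(positive) = 0.5, so the number of positives S ~ Bin(6, 0.5).
Step 4: Two-sided exact p-value = sum of Bin(6,0.5) probabilities at or below the observed probability = 0.687500.
Step 5: alpha = 0.05. fail to reject H0.

n_eff = 6, pos = 2, neg = 4, p = 0.687500, fail to reject H0.


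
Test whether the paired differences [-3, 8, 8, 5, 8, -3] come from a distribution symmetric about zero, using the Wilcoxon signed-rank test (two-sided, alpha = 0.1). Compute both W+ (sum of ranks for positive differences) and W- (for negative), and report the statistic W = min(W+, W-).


Step 1: Drop any zero differences (none here) and take |d_i|.
|d| = [3, 8, 8, 5, 8, 3]
Step 2: Midrank |d_i| (ties get averaged ranks).
ranks: |3|->1.5, |8|->5, |8|->5, |5|->3, |8|->5, |3|->1.5
Step 3: Attach original signs; sum ranks with positive sign and with negative sign.
W+ = 5 + 5 + 3 + 5 = 18
W- = 1.5 + 1.5 = 3
(Check: W+ + W- = 21 should equal n(n+1)/2 = 21.)
Step 4: Test statistic W = min(W+, W-) = 3.
Step 5: Ties in |d|, so use the tie-corrected normal approximation.
        E[W] = n(n+1)/4 = 6*7/4 = 10.5.
        Tie groups: |d|=3 (t=2), |d|=8 (t=3); sum(t^3 - t) = 30.
        Var[W] = n(n+1)(2n+1)/24 - sum(t^3-t)/48 = 546/24 - 30/48 = 22.125.
        z = (W - E[W]) / sqrt(Var[W]) = (3 - 10.5) / 4.7037 = -1.5945.
        Two-sided p = 2*Phi(z) = 0.110828.
Step 6: alpha = 0.1. fail to reject H0.

W+ = 18, W- = 3, W = min = 3, p = 0.110828, fail to reject H0.


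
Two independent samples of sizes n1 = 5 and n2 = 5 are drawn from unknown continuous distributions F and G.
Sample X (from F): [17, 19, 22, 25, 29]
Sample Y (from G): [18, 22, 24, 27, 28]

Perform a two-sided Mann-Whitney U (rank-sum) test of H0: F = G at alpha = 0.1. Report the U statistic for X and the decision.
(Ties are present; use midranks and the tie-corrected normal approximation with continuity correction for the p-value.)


Step 1: Combine and sort all 10 observations; assign midranks.
sorted (value, group): (17,X), (18,Y), (19,X), (22,X), (22,Y), (24,Y), (25,X), (27,Y), (28,Y), (29,X)
ranks: 17->1, 18->2, 19->3, 22->4.5, 22->4.5, 24->6, 25->7, 27->8, 28->9, 29->10
Step 2: Rank sum for X: R1 = 1 + 3 + 4.5 + 7 + 10 = 25.5.
Step 3: U_X = R1 - n1(n1+1)/2 = 25.5 - 5*6/2 = 25.5 - 15 = 10.5.
       U_Y = n1*n2 - U_X = 25 - 10.5 = 14.5.
Step 4: Ties are present, so use the tie-corrected normal approximation (with continuity correction) for the p-value.
Step 5: p-value = 0.753298; compare to alpha = 0.1. fail to reject H0.

U_X = 10.5, p = 0.753298, fail to reject H0 at alpha = 0.1.


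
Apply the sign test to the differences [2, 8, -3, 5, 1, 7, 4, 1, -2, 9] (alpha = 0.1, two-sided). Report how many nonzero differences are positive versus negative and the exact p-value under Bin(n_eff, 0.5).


Step 1: Discard zero differences. Original n = 10; n_eff = number of nonzero differences = 10.
Nonzero differences (with sign): +2, +8, -3, +5, +1, +7, +4, +1, -2, +9
Step 2: Count signs: positive = 8, negative = 2.
Step 3: Under H0: P(positive) = 0.5, so the number of positives S ~ Bin(10, 0.5).
Step 4: Two-sided exact p-value = sum of Bin(10,0.5) probabilities at or below the observed probability = 0.109375.
Step 5: alpha = 0.1. fail to reject H0.

n_eff = 10, pos = 8, neg = 2, p = 0.109375, fail to reject H0.


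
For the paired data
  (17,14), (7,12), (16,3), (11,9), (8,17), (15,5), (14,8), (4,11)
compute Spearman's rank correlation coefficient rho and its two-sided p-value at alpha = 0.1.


Step 1: Rank x and y separately (midranks; no ties here).
rank(x): 17->8, 7->2, 16->7, 11->4, 8->3, 15->6, 14->5, 4->1
rank(y): 14->7, 12->6, 3->1, 9->4, 17->8, 5->2, 8->3, 11->5
Step 2: d_i = R_x(i) - R_y(i); compute d_i^2.
  (8-7)^2=1, (2-6)^2=16, (7-1)^2=36, (4-4)^2=0, (3-8)^2=25, (6-2)^2=16, (5-3)^2=4, (1-5)^2=16
sum(d^2) = 114.
Step 3: rho = 1 - 6*114 / (8*(8^2 - 1)) = 1 - 684/504 = -0.357143.
Step 4: Under H0, t = rho * sqrt((n-2)/(1-rho^2)) = -0.9366 ~ t(6).
Step 5: Two-sided p-value from the t-distribution with 6 df = 0.385121.
Step 6: alpha = 0.1. fail to reject H0.

rho = -0.3571, p = 0.385121, fail to reject H0 at alpha = 0.1.


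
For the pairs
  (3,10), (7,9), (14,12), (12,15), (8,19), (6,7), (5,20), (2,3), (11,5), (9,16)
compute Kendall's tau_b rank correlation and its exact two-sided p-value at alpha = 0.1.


Step 1: Enumerate the 45 unordered pairs (i,j) with i<j and classify each by sign(x_j-x_i) * sign(y_j-y_i).
  (1,2):dx=+4,dy=-1->D; (1,3):dx=+11,dy=+2->C; (1,4):dx=+9,dy=+5->C; (1,5):dx=+5,dy=+9->C
  (1,6):dx=+3,dy=-3->D; (1,7):dx=+2,dy=+10->C; (1,8):dx=-1,dy=-7->C; (1,9):dx=+8,dy=-5->D
  (1,10):dx=+6,dy=+6->C; (2,3):dx=+7,dy=+3->C; (2,4):dx=+5,dy=+6->C; (2,5):dx=+1,dy=+10->C
  (2,6):dx=-1,dy=-2->C; (2,7):dx=-2,dy=+11->D; (2,8):dx=-5,dy=-6->C; (2,9):dx=+4,dy=-4->D
  (2,10):dx=+2,dy=+7->C; (3,4):dx=-2,dy=+3->D; (3,5):dx=-6,dy=+7->D; (3,6):dx=-8,dy=-5->C
  (3,7):dx=-9,dy=+8->D; (3,8):dx=-12,dy=-9->C; (3,9):dx=-3,dy=-7->C; (3,10):dx=-5,dy=+4->D
  (4,5):dx=-4,dy=+4->D; (4,6):dx=-6,dy=-8->C; (4,7):dx=-7,dy=+5->D; (4,8):dx=-10,dy=-12->C
  (4,9):dx=-1,dy=-10->C; (4,10):dx=-3,dy=+1->D; (5,6):dx=-2,dy=-12->C; (5,7):dx=-3,dy=+1->D
  (5,8):dx=-6,dy=-16->C; (5,9):dx=+3,dy=-14->D; (5,10):dx=+1,dy=-3->D; (6,7):dx=-1,dy=+13->D
  (6,8):dx=-4,dy=-4->C; (6,9):dx=+5,dy=-2->D; (6,10):dx=+3,dy=+9->C; (7,8):dx=-3,dy=-17->C
  (7,9):dx=+6,dy=-15->D; (7,10):dx=+4,dy=-4->D; (8,9):dx=+9,dy=+2->C; (8,10):dx=+7,dy=+13->C
  (9,10):dx=-2,dy=+11->D
Step 2: C = 25, D = 20, total pairs = 45.
Step 3: tau = (C - D)/(n(n-1)/2) = (25 - 20)/45 = 0.111111.
Step 4: Exact two-sided p-value (enumerate n! = 3628800 permutations of y under H0): p = 0.727490.
Step 5: alpha = 0.1. fail to reject H0.

tau_b = 0.1111 (C=25, D=20), p = 0.727490, fail to reject H0.


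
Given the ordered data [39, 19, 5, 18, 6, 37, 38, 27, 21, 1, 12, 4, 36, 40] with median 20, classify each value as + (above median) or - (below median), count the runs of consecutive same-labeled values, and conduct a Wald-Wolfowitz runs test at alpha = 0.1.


Step 1: Compute median = 20; label A = above, B = below.
Labels in order: ABBBBAAAABBBAA  (n_A = 7, n_B = 7)
Step 2: Count runs R = 5.
Step 3: Under H0 (random ordering), E[R] = 2*n_A*n_B/(n_A+n_B) + 1 = 2*7*7/14 + 1 = 8.0000.
        Var[R] = 2*n_A*n_B*(2*n_A*n_B - n_A - n_B) / ((n_A+n_B)^2 * (n_A+n_B-1)) = 8232/2548 = 3.2308.
        SD[R] = 1.7974.
Step 4: Continuity-corrected z = (R + 0.5 - E[R]) / SD[R] = (5 + 0.5 - 8.0000) / 1.7974 = -1.3909.
Step 5: Two-sided p-value via normal approximation = 2*(1 - Phi(|z|)) = 0.164264.
Step 6: alpha = 0.1. fail to reject H0.

R = 5, z = -1.3909, p = 0.164264, fail to reject H0.


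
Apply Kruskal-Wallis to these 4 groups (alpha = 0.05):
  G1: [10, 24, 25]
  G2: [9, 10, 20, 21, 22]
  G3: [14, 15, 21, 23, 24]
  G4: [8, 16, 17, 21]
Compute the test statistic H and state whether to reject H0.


Step 1: Combine all N = 17 observations and assign midranks.
sorted (value, group, rank): (8,G4,1), (9,G2,2), (10,G1,3.5), (10,G2,3.5), (14,G3,5), (15,G3,6), (16,G4,7), (17,G4,8), (20,G2,9), (21,G2,11), (21,G3,11), (21,G4,11), (22,G2,13), (23,G3,14), (24,G1,15.5), (24,G3,15.5), (25,G1,17)
Step 2: Sum ranks within each group.
R_1 = 36 (n_1 = 3)
R_2 = 38.5 (n_2 = 5)
R_3 = 51.5 (n_3 = 5)
R_4 = 27 (n_4 = 4)
Step 3: H = 12/(N(N+1)) * sum(R_i^2/n_i) - 3(N+1)
     = 12/(17*18) * (36^2/3 + 38.5^2/5 + 51.5^2/5 + 27^2/4) - 3*18
     = 0.039216 * 1441.15 - 54
     = 2.515686.
Step 4: Ties present; correction factor C = 1 - 36/(17^3 - 17) = 0.992647. Corrected H = 2.515686 / 0.992647 = 2.534321.
Step 5: Under H0, H ~ chi^2(3); p-value = 0.469120.
Step 6: alpha = 0.05. fail to reject H0.

H = 2.5343, df = 3, p = 0.469120, fail to reject H0.
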